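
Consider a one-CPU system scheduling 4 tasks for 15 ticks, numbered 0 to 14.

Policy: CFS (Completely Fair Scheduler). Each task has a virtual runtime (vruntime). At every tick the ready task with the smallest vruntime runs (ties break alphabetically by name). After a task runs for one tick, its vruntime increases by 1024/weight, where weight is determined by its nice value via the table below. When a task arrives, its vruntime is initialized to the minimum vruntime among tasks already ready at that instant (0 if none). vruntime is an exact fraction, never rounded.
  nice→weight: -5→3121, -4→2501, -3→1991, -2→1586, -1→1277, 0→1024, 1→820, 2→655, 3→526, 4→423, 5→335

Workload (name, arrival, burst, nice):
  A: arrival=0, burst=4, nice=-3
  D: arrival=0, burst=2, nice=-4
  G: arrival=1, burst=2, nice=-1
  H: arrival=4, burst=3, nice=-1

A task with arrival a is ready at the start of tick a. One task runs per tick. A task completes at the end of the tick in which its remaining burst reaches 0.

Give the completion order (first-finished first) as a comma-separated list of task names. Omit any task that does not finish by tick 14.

t=0: vr[A=0 D=0] → run A
t=1: vr[A=1024/1991 D=0 G=0] → run D
t=2: vr[A=1024/1991 D=1024/2501 G=0] → run G
t=3: vr[A=1024/1991 D=1024/2501 G=1024/1277] → run D
t=4: vr[A=1024/1991 G=1024/1277 H=1024/1991] → run A
t=5: vr[A=2048/1991 G=1024/1277 H=1024/1991] → run H
t=6: vr[A=2048/1991 G=1024/1277 H=3346432/2542507] → run G
t=7: vr[A=2048/1991 H=3346432/2542507] → run A
t=8: vr[A=3072/1991 H=3346432/2542507] → run H
t=9: vr[A=3072/1991 H=5385216/2542507] → run A
t=10: vr[H=5385216/2542507] → run H
t=11: (idle)
t=12: (idle)
t=13: (idle)
t=14: (idle)

completion order = D, G, A, H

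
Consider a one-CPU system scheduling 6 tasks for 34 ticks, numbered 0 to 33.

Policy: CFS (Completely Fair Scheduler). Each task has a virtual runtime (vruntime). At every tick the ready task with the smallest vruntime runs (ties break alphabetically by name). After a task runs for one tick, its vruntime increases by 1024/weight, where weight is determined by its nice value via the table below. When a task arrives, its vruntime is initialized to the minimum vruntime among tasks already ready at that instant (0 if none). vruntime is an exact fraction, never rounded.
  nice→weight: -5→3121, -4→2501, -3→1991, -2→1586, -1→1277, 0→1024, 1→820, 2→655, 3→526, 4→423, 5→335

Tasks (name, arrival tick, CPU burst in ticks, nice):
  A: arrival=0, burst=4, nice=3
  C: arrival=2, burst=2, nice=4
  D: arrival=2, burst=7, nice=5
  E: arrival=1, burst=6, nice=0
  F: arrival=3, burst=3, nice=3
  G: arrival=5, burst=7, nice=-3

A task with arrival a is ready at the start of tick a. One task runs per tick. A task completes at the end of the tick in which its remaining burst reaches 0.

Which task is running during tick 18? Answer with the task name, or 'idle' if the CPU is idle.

t=0: vr[A=0] → run A
t=1: vr[A=512/263 E=512/263] → run A
t=2: vr[A=1024/263 C=512/263 D=512/263 E=512/263] → run C
t=3: vr[A=1024/263 C=485888/111249 D=512/263 E=512/263 F=512/263] → run D
t=4: vr[A=1024/263 C=485888/111249 D=440832/88105 E=512/263 F=512/263] → run E
t=5: vr[A=1024/263 C=485888/111249 D=440832/88105 E=775/263 F=512/263 G=512/263] → run F
t=6: vr[A=1024/263 C=485888/111249 D=440832/88105 E=775/263 F=1024/263 G=512/263] → run G
t=7: vr[A=1024/263 C=485888/111249 D=440832/88105 E=775/263 F=1024/263 G=1288704/523633] → run G
t=8: vr[A=1024/263 C=485888/111249 D=440832/88105 E=775/263 F=1024/263 G=1558016/523633] → run E
t=9: vr[A=1024/263 C=485888/111249 D=440832/88105 E=1038/263 F=1024/263 G=1558016/523633] → run G
t=10: vr[A=1024/263 C=485888/111249 D=440832/88105 E=1038/263 F=1024/263 G=1827328/523633] → run G
t=11: vr[A=1024/263 C=485888/111249 D=440832/88105 E=1038/263 F=1024/263 G=2096640/523633] → run A
t=12: vr[A=1536/263 C=485888/111249 D=440832/88105 E=1038/263 F=1024/263 G=2096640/523633] → run F
t=13: vr[A=1536/263 C=485888/111249 D=440832/88105 E=1038/263 F=1536/263 G=2096640/523633] → run E
t=14: vr[A=1536/263 C=485888/111249 D=440832/88105 E=1301/263 F=1536/263 G=2096640/523633] → run G
t=15: vr[A=1536/263 C=485888/111249 D=440832/88105 E=1301/263 F=1536/263 G=2365952/523633] → run C
t=16: vr[A=1536/263 D=440832/88105 E=1301/263 F=1536/263 G=2365952/523633] → run G
t=17: vr[A=1536/263 D=440832/88105 E=1301/263 F=1536/263 G=2635264/523633] → run E
t=18: vr[A=1536/263 D=440832/88105 E=1564/263 F=1536/263 G=2635264/523633] → run D
t=19: vr[A=1536/263 D=710144/88105 E=1564/263 F=1536/263 G=2635264/523633] → run G
t=20: vr[A=1536/263 D=710144/88105 E=1564/263 F=1536/263] → run A
t=21: vr[D=710144/88105 E=1564/263 F=1536/263] → run F
t=22: vr[D=710144/88105 E=1564/263] → run E
t=23: vr[D=710144/88105 E=1827/263] → run E
t=24: vr[D=710144/88105] → run D
t=25: vr[D=979456/88105] → run D
t=26: vr[D=1248768/88105] → run D
t=27: vr[D=303616/17621] → run D
t=28: vr[D=1787392/88105] → run D
t=29: (idle)
t=30: (idle)
t=31: (idle)
t=32: (idle)
t=33: (idle)

running at tick 18 = D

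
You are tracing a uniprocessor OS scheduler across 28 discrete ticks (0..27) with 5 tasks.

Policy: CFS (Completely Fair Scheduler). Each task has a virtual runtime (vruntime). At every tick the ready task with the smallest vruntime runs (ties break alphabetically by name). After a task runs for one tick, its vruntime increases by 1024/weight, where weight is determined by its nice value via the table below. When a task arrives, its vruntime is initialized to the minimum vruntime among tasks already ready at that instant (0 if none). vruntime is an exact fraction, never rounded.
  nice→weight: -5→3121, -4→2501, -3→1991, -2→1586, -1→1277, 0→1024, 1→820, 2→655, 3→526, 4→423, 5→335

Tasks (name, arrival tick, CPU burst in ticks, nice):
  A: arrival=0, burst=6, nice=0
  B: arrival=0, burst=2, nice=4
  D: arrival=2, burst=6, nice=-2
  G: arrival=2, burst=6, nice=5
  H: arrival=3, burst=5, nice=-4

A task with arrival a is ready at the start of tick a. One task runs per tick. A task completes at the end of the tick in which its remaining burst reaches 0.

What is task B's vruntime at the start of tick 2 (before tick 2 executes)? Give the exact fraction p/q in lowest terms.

t=0: vr[A=0 B=0] → run A
t=1: vr[A=1 B=0] → run B
t=2: vr[A=1 B=1024/423 D=1 G=1] → run A
t=3: vr[A=2 B=1024/423 D=1 G=1 H=1] → run D
t=4: vr[A=2 B=1024/423 D=1305/793 G=1 H=1] → run G
t=5: vr[A=2 B=1024/423 D=1305/793 G=1359/335 H=1] → run H
t=6: vr[A=2 B=1024/423 D=1305/793 G=1359/335 H=3525/2501] → run H
t=7: vr[A=2 B=1024/423 D=1305/793 G=1359/335 H=4549/2501] → run D
t=8: vr[A=2 B=1024/423 D=1817/793 G=1359/335 H=4549/2501] → run H
t=9: vr[A=2 B=1024/423 D=1817/793 G=1359/335 H=5573/2501] → run A
t=10: vr[A=3 B=1024/423 D=1817/793 G=1359/335 H=5573/2501] → run H
t=11: vr[A=3 B=1024/423 D=1817/793 G=1359/335 H=6597/2501] → run D
t=12: vr[A=3 B=1024/423 D=2329/793 G=1359/335 H=6597/2501] → run B
t=13: vr[A=3 D=2329/793 G=1359/335 H=6597/2501] → run H
t=14: vr[A=3 D=2329/793 G=1359/335] → run D
t=15: vr[A=3 D=2841/793 G=1359/335] → run A
t=16: vr[A=4 D=2841/793 G=1359/335] → run D
t=17: vr[A=4 D=3353/793 G=1359/335] → run A
t=18: vr[A=5 D=3353/793 G=1359/335] → run G
t=19: vr[A=5 D=3353/793 G=2383/335] → run D
t=20: vr[A=5 G=2383/335] → run A
t=21: vr[G=2383/335] → run G
t=22: vr[G=3407/335] → run G
t=23: vr[G=4431/335] → run G
t=24: vr[G=1091/67] → run G
t=25: (idle)
t=26: (idle)
t=27: (idle)

vruntime(B, start of tick 2) = 1024/423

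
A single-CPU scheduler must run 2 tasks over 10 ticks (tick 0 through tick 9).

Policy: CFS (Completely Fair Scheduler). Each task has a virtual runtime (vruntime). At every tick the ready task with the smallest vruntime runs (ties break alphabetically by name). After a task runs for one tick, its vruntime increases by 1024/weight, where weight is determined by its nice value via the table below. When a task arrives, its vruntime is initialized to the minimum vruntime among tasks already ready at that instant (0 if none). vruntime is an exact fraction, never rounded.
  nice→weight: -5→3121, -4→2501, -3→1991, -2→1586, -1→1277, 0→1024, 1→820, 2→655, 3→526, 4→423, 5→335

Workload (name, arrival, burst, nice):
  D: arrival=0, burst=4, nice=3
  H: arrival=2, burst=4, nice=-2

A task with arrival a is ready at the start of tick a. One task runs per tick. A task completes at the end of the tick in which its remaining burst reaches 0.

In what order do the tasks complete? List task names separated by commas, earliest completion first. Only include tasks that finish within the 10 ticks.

completion order = H, D

t=0: vr[D=0] → run D
t=1: vr[D=512/263] → run D
t=2: vr[D=1024/263 H=1024/263] → run D
t=3: vr[D=1536/263 H=1024/263] → run H
t=4: vr[D=1536/263 H=946688/208559] → run H
t=5: vr[D=1536/263 H=1081344/208559] → run H
t=6: vr[D=1536/263 H=1216000/208559] → run H
t=7: vr[D=1536/263] → run D
t=8: (idle)
t=9: (idle)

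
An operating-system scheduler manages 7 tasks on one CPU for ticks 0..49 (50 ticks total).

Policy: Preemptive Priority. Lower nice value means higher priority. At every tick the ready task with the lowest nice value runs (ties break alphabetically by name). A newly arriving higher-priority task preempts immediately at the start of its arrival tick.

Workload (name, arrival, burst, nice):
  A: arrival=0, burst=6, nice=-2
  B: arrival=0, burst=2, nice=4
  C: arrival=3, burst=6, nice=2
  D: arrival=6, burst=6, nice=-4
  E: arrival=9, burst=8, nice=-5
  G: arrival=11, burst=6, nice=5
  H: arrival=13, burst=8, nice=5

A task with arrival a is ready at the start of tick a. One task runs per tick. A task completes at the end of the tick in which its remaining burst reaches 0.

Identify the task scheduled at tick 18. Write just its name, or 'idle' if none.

t=0: ready={A,B} → run A
t=1: ready={A,B} → run A
t=2: ready={A,B} → run A
t=3: ready={A,B,C} → run A
t=4: ready={A,B,C} → run A
t=5: ready={A,B,C} → run A
t=6: ready={B,C,D} → run D
t=7: ready={B,C,D} → run D
t=8: ready={B,C,D} → run D
t=9: ready={B,C,D,E} → run E
t=10: ready={B,C,D,E} → run E
t=11: ready={B,C,D,E,G} → run E
t=12: ready={B,C,D,E,G} → run E
t=13: ready={B,C,D,E,G,H} → run E
t=14: ready={B,C,D,E,G,H} → run E
t=15: ready={B,C,D,E,G,H} → run E
t=16: ready={B,C,D,E,G,H} → run E
t=17: ready={B,C,D,G,H} → run D
t=18: ready={B,C,D,G,H} → run D
t=19: ready={B,C,D,G,H} → run D
t=20: ready={B,C,G,H} → run C
t=21: ready={B,C,G,H} → run C
t=22: ready={B,C,G,H} → run C
t=23: ready={B,C,G,H} → run C
t=24: ready={B,C,G,H} → run C
t=25: ready={B,C,G,H} → run C
t=26: ready={B,G,H} → run B
t=27: ready={B,G,H} → run B
t=28: ready={G,H} → run G
t=29: ready={G,H} → run G
t=30: ready={G,H} → run G
t=31: ready={G,H} → run G
t=32: ready={G,H} → run G
t=33: ready={G,H} → run G
t=34: ready={H} → run H
t=35: ready={H} → run H
t=36: ready={H} → run H
t=37: ready={H} → run H
t=38: ready={H} → run H
t=39: ready={H} → run H
t=40: ready={H} → run H
t=41: ready={H} → run H
t=42: (idle)
t=43: (idle)
t=44: (idle)
t=45: (idle)
t=46: (idle)
t=47: (idle)
t=48: (idle)
t=49: (idle)

running at tick 18 = D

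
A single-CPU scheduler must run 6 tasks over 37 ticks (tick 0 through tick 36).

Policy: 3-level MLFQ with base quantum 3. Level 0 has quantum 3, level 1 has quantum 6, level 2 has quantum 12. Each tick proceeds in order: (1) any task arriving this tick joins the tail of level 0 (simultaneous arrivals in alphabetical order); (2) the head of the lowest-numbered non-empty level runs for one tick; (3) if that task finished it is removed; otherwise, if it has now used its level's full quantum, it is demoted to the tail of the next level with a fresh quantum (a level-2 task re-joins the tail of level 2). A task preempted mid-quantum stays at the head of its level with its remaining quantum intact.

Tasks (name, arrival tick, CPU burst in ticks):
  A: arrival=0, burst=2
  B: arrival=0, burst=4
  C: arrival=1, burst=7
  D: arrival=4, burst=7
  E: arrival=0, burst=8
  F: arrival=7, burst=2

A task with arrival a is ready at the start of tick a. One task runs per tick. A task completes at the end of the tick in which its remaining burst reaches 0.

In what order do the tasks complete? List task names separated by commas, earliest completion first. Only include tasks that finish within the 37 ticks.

t=0: L0/L1/L2 = ABE/-/- → run A
t=1: L0/L1/L2 = ABEC/-/- → run A
t=2: L0/L1/L2 = BEC/-/- → run B
t=3: L0/L1/L2 = BEC/-/- → run B
t=4: L0/L1/L2 = BECD/-/- → run B
t=5: L0/L1/L2 = ECD/B/- → run E
t=6: L0/L1/L2 = ECD/B/- → run E
t=7: L0/L1/L2 = ECDF/B/- → run E
t=8: L0/L1/L2 = CDF/BE/- → run C
t=9: L0/L1/L2 = CDF/BE/- → run C
t=10: L0/L1/L2 = CDF/BE/- → run C
t=11: L0/L1/L2 = DF/BEC/- → run D
t=12: L0/L1/L2 = DF/BEC/- → run D
t=13: L0/L1/L2 = DF/BEC/- → run D
t=14: L0/L1/L2 = F/BECD/- → run F
t=15: L0/L1/L2 = F/BECD/- → run F
t=16: L0/L1/L2 = -/BECD/- → run B
t=17: L0/L1/L2 = -/ECD/- → run E
t=18: L0/L1/L2 = -/ECD/- → run E
t=19: L0/L1/L2 = -/ECD/- → run E
t=20: L0/L1/L2 = -/ECD/- → run E
t=21: L0/L1/L2 = -/ECD/- → run E
t=22: L0/L1/L2 = -/CD/- → run C
t=23: L0/L1/L2 = -/CD/- → run C
t=24: L0/L1/L2 = -/CD/- → run C
t=25: L0/L1/L2 = -/CD/- → run C
t=26: L0/L1/L2 = -/D/- → run D
t=27: L0/L1/L2 = -/D/- → run D
t=28: L0/L1/L2 = -/D/- → run D
t=29: L0/L1/L2 = -/D/- → run D
t=30: (idle)
t=31: (idle)
t=32: (idle)
t=33: (idle)
t=34: (idle)
t=35: (idle)
t=36: (idle)

completion order = A, F, B, E, C, D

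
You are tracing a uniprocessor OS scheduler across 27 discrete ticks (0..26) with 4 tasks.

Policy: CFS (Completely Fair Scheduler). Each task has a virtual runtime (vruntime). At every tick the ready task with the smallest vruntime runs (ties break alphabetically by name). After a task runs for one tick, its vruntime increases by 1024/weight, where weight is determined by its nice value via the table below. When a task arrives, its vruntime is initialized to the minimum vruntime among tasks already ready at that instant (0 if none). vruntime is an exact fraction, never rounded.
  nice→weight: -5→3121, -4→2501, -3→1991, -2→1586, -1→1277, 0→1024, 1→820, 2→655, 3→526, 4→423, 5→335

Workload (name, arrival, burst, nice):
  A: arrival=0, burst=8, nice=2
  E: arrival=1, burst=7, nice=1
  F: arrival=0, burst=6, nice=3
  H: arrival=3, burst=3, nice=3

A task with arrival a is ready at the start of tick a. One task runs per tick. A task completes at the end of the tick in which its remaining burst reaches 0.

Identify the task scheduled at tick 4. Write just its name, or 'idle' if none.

running at tick 4 = H

t=0: vr[A=0 F=0] → run A
t=1: vr[A=1024/655 E=0 F=0] → run E
t=2: vr[A=1024/655 E=256/205 F=0] → run F
t=3: vr[A=1024/655 E=256/205 F=512/263 H=256/205] → run E
t=4: vr[A=1024/655 E=512/205 F=512/263 H=256/205] → run H
t=5: vr[A=1024/655 E=512/205 F=512/263 H=172288/53915] → run A
t=6: vr[A=2048/655 E=512/205 F=512/263 H=172288/53915] → run F
t=7: vr[A=2048/655 E=512/205 F=1024/263 H=172288/53915] → run E
t=8: vr[A=2048/655 E=768/205 F=1024/263 H=172288/53915] → run A
t=9: vr[A=3072/655 E=768/205 F=1024/263 H=172288/53915] → run H
t=10: vr[A=3072/655 E=768/205 F=1024/263 H=277248/53915] → run E
t=11: vr[A=3072/655 E=1024/205 F=1024/263 H=277248/53915] → run F
t=12: vr[A=3072/655 E=1024/205 F=1536/263 H=277248/53915] → run A
t=13: vr[A=4096/655 E=1024/205 F=1536/263 H=277248/53915] → run E
t=14: vr[A=4096/655 E=256/41 F=1536/263 H=277248/53915] → run H
t=15: vr[A=4096/655 E=256/41 F=1536/263] → run F
t=16: vr[A=4096/655 E=256/41 F=2048/263] → run E
t=17: vr[A=4096/655 E=1536/205 F=2048/263] → run A
t=18: vr[A=1024/131 E=1536/205 F=2048/263] → run E
t=19: vr[A=1024/131 F=2048/263] → run F
t=20: vr[A=1024/131 F=2560/263] → run A
t=21: vr[A=6144/655 F=2560/263] → run A
t=22: vr[A=7168/655 F=2560/263] → run F
t=23: vr[A=7168/655] → run A
t=24: (idle)
t=25: (idle)
t=26: (idle)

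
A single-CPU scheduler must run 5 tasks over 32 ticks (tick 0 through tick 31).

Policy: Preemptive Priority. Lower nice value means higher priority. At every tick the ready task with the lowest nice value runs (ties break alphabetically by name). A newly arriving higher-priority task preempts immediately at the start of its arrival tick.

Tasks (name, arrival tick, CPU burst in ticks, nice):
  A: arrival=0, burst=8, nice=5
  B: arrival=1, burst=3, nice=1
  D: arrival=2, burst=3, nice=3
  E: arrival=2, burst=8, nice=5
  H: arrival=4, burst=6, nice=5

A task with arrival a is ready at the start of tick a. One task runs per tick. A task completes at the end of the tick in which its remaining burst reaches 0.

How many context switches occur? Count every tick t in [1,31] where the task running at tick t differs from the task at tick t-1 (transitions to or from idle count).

context switches = 6

t=0: ready={A} → run A
t=1: ready={A,B} → run B
t=2: ready={A,B,D,E} → run B
t=3: ready={A,B,D,E} → run B
t=4: ready={A,D,E,H} → run D
t=5: ready={A,D,E,H} → run D
t=6: ready={A,D,E,H} → run D
t=7: ready={A,E,H} → run A
t=8: ready={A,E,H} → run A
t=9: ready={A,E,H} → run A
t=10: ready={A,E,H} → run A
t=11: ready={A,E,H} → run A
t=12: ready={A,E,H} → run A
t=13: ready={A,E,H} → run A
t=14: ready={E,H} → run E
t=15: ready={E,H} → run E
t=16: ready={E,H} → run E
t=17: ready={E,H} → run E
t=18: ready={E,H} → run E
t=19: ready={E,H} → run E
t=20: ready={E,H} → run E
t=21: ready={E,H} → run E
t=22: ready={H} → run H
t=23: ready={H} → run H
t=24: ready={H} → run H
t=25: ready={H} → run H
t=26: ready={H} → run H
t=27: ready={H} → run H
t=28: (idle)
t=29: (idle)
t=30: (idle)
t=31: (idle)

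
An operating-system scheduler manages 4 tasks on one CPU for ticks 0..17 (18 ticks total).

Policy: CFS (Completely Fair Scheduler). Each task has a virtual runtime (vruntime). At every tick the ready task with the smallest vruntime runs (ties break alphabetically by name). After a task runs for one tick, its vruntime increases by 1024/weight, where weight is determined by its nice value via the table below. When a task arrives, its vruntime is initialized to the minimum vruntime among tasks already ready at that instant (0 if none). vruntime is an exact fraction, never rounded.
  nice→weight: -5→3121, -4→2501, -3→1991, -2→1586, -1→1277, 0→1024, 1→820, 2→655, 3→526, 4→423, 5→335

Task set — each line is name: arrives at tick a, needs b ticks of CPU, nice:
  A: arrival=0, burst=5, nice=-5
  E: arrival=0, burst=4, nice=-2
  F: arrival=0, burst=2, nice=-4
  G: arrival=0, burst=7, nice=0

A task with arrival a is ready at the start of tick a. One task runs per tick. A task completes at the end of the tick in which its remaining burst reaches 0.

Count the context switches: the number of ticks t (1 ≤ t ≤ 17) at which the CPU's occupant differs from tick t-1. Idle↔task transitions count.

context switches = 12

t=0: vr[A=0 E=0 F=0 G=0] → run A
t=1: vr[A=1024/3121 E=0 F=0 G=0] → run E
t=2: vr[A=1024/3121 E=512/793 F=0 G=0] → run F
t=3: vr[A=1024/3121 E=512/793 F=1024/2501 G=0] → run G
t=4: vr[A=1024/3121 E=512/793 F=1024/2501 G=1] → run A
t=5: vr[A=2048/3121 E=512/793 F=1024/2501 G=1] → run F
t=6: vr[A=2048/3121 E=512/793 G=1] → run E
t=7: vr[A=2048/3121 E=1024/793 G=1] → run A
t=8: vr[A=3072/3121 E=1024/793 G=1] → run A
t=9: vr[A=4096/3121 E=1024/793 G=1] → run G
t=10: vr[A=4096/3121 E=1024/793 G=2] → run E
t=11: vr[A=4096/3121 E=1536/793 G=2] → run A
t=12: vr[E=1536/793 G=2] → run E
t=13: vr[G=2] → run G
t=14: vr[G=3] → run G
t=15: vr[G=4] → run G
t=16: vr[G=5] → run G
t=17: vr[G=6] → run G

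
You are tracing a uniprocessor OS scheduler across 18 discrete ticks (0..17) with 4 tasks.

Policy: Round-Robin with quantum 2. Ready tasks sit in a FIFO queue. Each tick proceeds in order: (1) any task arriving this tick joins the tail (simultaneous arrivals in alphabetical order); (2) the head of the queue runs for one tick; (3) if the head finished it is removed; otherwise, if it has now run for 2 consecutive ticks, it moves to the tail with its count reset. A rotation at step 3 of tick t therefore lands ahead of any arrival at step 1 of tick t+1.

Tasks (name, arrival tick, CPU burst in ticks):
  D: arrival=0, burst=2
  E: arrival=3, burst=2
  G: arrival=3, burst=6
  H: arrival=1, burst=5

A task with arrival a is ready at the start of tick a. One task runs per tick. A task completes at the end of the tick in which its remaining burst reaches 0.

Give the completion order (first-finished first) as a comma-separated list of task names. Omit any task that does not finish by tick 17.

t=0: queue=[D] q_used=0 → run D
t=1: queue=[D,H] q_used=1 → run D
t=2: queue=[H] q_used=0 → run H
t=3: queue=[H,E,G] q_used=1 → run H
t=4: queue=[E,G,H] q_used=0 → run E
t=5: queue=[E,G,H] q_used=1 → run E
t=6: queue=[G,H] q_used=0 → run G
t=7: queue=[G,H] q_used=1 → run G
t=8: queue=[H,G] q_used=0 → run H
t=9: queue=[H,G] q_used=1 → run H
t=10: queue=[G,H] q_used=0 → run G
t=11: queue=[G,H] q_used=1 → run G
t=12: queue=[H,G] q_used=0 → run H
t=13: queue=[G] q_used=0 → run G
t=14: queue=[G] q_used=1 → run G
t=15: (idle)
t=16: (idle)
t=17: (idle)

completion order = D, E, H, G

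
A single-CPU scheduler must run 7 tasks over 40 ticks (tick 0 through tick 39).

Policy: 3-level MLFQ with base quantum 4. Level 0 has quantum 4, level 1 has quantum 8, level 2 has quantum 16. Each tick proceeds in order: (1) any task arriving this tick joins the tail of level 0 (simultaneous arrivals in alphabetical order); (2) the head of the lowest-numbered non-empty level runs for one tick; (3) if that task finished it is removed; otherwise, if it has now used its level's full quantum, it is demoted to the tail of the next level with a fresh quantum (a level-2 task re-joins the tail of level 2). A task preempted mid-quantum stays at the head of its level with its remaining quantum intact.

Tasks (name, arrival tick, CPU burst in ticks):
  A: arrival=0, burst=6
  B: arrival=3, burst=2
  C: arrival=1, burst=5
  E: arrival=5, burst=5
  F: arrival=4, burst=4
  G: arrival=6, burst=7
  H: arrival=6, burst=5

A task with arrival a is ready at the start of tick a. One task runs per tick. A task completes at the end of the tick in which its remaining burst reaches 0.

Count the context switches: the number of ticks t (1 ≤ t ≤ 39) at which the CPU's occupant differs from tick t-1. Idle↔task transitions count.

context switches = 12

t=0: L0/L1/L2 = A/-/- → run A
t=1: L0/L1/L2 = AC/-/- → run A
t=2: L0/L1/L2 = AC/-/- → run A
t=3: L0/L1/L2 = ACB/-/- → run A
t=4: L0/L1/L2 = CBF/A/- → run C
t=5: L0/L1/L2 = CBFE/A/- → run C
t=6: L0/L1/L2 = CBFEGH/A/- → run C
t=7: L0/L1/L2 = CBFEGH/A/- → run C
t=8: L0/L1/L2 = BFEGH/AC/- → run B
t=9: L0/L1/L2 = BFEGH/AC/- → run B
t=10: L0/L1/L2 = FEGH/AC/- → run F
t=11: L0/L1/L2 = FEGH/AC/- → run F
t=12: L0/L1/L2 = FEGH/AC/- → run F
t=13: L0/L1/L2 = FEGH/AC/- → run F
t=14: L0/L1/L2 = EGH/AC/- → run E
t=15: L0/L1/L2 = EGH/AC/- → run E
t=16: L0/L1/L2 = EGH/AC/- → run E
t=17: L0/L1/L2 = EGH/AC/- → run E
t=18: L0/L1/L2 = GH/ACE/- → run G
t=19: L0/L1/L2 = GH/ACE/- → run G
t=20: L0/L1/L2 = GH/ACE/- → run G
t=21: L0/L1/L2 = GH/ACE/- → run G
t=22: L0/L1/L2 = H/ACEG/- → run H
t=23: L0/L1/L2 = H/ACEG/- → run H
t=24: L0/L1/L2 = H/ACEG/- → run H
t=25: L0/L1/L2 = H/ACEG/- → run H
t=26: L0/L1/L2 = -/ACEGH/- → run A
t=27: L0/L1/L2 = -/ACEGH/- → run A
t=28: L0/L1/L2 = -/CEGH/- → run C
t=29: L0/L1/L2 = -/EGH/- → run E
t=30: L0/L1/L2 = -/GH/- → run G
t=31: L0/L1/L2 = -/GH/- → run G
t=32: L0/L1/L2 = -/GH/- → run G
t=33: L0/L1/L2 = -/H/- → run H
t=34: (idle)
t=35: (idle)
t=36: (idle)
t=37: (idle)
t=38: (idle)
t=39: (idle)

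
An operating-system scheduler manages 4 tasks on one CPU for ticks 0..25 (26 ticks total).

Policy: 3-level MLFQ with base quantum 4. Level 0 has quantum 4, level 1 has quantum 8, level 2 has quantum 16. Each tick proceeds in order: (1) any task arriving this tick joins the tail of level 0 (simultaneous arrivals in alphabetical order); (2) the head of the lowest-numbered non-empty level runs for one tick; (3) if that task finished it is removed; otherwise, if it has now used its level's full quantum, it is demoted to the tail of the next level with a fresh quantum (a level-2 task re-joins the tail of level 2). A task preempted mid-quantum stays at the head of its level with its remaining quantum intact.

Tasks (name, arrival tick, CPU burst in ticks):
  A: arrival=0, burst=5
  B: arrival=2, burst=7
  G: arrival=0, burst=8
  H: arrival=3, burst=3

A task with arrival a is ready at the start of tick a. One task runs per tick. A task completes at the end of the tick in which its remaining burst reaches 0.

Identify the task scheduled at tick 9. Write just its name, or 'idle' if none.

running at tick 9 = B

t=0: L0/L1/L2 = AG/-/- → run A
t=1: L0/L1/L2 = AG/-/- → run A
t=2: L0/L1/L2 = AGB/-/- → run A
t=3: L0/L1/L2 = AGBH/-/- → run A
t=4: L0/L1/L2 = GBH/A/- → run G
t=5: L0/L1/L2 = GBH/A/- → run G
t=6: L0/L1/L2 = GBH/A/- → run G
t=7: L0/L1/L2 = GBH/A/- → run G
t=8: L0/L1/L2 = BH/AG/- → run B
t=9: L0/L1/L2 = BH/AG/- → run B
t=10: L0/L1/L2 = BH/AG/- → run B
t=11: L0/L1/L2 = BH/AG/- → run B
t=12: L0/L1/L2 = H/AGB/- → run H
t=13: L0/L1/L2 = H/AGB/- → run H
t=14: L0/L1/L2 = H/AGB/- → run H
t=15: L0/L1/L2 = -/AGB/- → run A
t=16: L0/L1/L2 = -/GB/- → run G
t=17: L0/L1/L2 = -/GB/- → run G
t=18: L0/L1/L2 = -/GB/- → run G
t=19: L0/L1/L2 = -/GB/- → run G
t=20: L0/L1/L2 = -/B/- → run B
t=21: L0/L1/L2 = -/B/- → run B
t=22: L0/L1/L2 = -/B/- → run B
t=23: (idle)
t=24: (idle)
t=25: (idle)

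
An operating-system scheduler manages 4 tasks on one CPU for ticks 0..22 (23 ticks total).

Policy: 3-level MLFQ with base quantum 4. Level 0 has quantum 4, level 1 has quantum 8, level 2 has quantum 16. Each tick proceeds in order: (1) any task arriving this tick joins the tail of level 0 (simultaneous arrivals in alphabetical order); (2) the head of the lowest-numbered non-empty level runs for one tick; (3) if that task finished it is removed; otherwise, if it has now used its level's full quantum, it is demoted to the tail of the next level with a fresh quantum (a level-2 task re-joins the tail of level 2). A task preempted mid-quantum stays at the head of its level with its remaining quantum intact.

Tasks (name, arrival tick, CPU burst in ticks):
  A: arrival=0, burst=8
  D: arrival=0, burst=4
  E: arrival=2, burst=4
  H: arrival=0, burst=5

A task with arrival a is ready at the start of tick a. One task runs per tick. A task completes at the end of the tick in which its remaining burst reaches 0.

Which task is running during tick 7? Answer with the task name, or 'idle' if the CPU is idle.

running at tick 7 = D

t=0: L0/L1/L2 = ADH/-/- → run A
t=1: L0/L1/L2 = ADH/-/- → run A
t=2: L0/L1/L2 = ADHE/-/- → run A
t=3: L0/L1/L2 = ADHE/-/- → run A
t=4: L0/L1/L2 = DHE/A/- → run D
t=5: L0/L1/L2 = DHE/A/- → run D
t=6: L0/L1/L2 = DHE/A/- → run D
t=7: L0/L1/L2 = DHE/A/- → run D
t=8: L0/L1/L2 = HE/A/- → run H
t=9: L0/L1/L2 = HE/A/- → run H
t=10: L0/L1/L2 = HE/A/- → run H
t=11: L0/L1/L2 = HE/A/- → run H
t=12: L0/L1/L2 = E/AH/- → run E
t=13: L0/L1/L2 = E/AH/- → run E
t=14: L0/L1/L2 = E/AH/- → run E
t=15: L0/L1/L2 = E/AH/- → run E
t=16: L0/L1/L2 = -/AH/- → run A
t=17: L0/L1/L2 = -/AH/- → run A
t=18: L0/L1/L2 = -/AH/- → run A
t=19: L0/L1/L2 = -/AH/- → run A
t=20: L0/L1/L2 = -/H/- → run H
t=21: (idle)
t=22: (idle)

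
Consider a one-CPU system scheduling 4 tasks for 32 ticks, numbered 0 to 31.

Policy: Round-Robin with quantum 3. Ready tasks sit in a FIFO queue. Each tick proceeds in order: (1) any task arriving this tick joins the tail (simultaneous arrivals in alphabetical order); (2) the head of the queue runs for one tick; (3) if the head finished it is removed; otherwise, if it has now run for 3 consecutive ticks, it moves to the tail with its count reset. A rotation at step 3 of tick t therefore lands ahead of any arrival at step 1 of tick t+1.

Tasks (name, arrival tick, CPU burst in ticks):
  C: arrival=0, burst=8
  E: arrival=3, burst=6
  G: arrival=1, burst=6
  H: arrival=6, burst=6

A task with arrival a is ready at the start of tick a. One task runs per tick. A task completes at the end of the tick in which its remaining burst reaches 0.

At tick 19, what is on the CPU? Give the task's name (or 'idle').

running at tick 19 = C

t=0: queue=[C] q_used=0 → run C
t=1: queue=[C,G] q_used=1 → run C
t=2: queue=[C,G] q_used=2 → run C
t=3: queue=[G,C,E] q_used=0 → run G
t=4: queue=[G,C,E] q_used=1 → run G
t=5: queue=[G,C,E] q_used=2 → run G
t=6: queue=[C,E,G,H] q_used=0 → run C
t=7: queue=[C,E,G,H] q_used=1 → run C
t=8: queue=[C,E,G,H] q_used=2 → run C
t=9: queue=[E,G,H,C] q_used=0 → run E
t=10: queue=[E,G,H,C] q_used=1 → run E
t=11: queue=[E,G,H,C] q_used=2 → run E
t=12: queue=[G,H,C,E] q_used=0 → run G
t=13: queue=[G,H,C,E] q_used=1 → run G
t=14: queue=[G,H,C,E] q_used=2 → run G
t=15: queue=[H,C,E] q_used=0 → run H
t=16: queue=[H,C,E] q_used=1 → run H
t=17: queue=[H,C,E] q_used=2 → run H
t=18: queue=[C,E,H] q_used=0 → run C
t=19: queue=[C,E,H] q_used=1 → run C
t=20: queue=[E,H] q_used=0 → run E
t=21: queue=[E,H] q_used=1 → run E
t=22: queue=[E,H] q_used=2 → run E
t=23: queue=[H] q_used=0 → run H
t=24: queue=[H] q_used=1 → run H
t=25: queue=[H] q_used=2 → run H
t=26: (idle)
t=27: (idle)
t=28: (idle)
t=29: (idle)
t=30: (idle)
t=31: (idle)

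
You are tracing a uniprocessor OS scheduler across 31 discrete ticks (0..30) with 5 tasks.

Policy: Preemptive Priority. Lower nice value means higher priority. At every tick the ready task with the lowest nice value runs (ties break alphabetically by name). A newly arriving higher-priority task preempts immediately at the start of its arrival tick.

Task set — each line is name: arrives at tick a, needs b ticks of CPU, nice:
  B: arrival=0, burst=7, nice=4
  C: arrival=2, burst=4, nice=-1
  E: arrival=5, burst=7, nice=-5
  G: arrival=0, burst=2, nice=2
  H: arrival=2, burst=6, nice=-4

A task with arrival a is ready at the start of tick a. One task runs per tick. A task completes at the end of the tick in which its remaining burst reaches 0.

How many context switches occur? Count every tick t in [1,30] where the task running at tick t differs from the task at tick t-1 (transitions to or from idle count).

context switches = 6

t=0: ready={B,G} → run G
t=1: ready={B,G} → run G
t=2: ready={B,C,H} → run H
t=3: ready={B,C,H} → run H
t=4: ready={B,C,H} → run H
t=5: ready={B,C,E,H} → run E
t=6: ready={B,C,E,H} → run E
t=7: ready={B,C,E,H} → run E
t=8: ready={B,C,E,H} → run E
t=9: ready={B,C,E,H} → run E
t=10: ready={B,C,E,H} → run E
t=11: ready={B,C,E,H} → run E
t=12: ready={B,C,H} → run H
t=13: ready={B,C,H} → run H
t=14: ready={B,C,H} → run H
t=15: ready={B,C} → run C
t=16: ready={B,C} → run C
t=17: ready={B,C} → run C
t=18: ready={B,C} → run C
t=19: ready={B} → run B
t=20: ready={B} → run B
t=21: ready={B} → run B
t=22: ready={B} → run B
t=23: ready={B} → run B
t=24: ready={B} → run B
t=25: ready={B} → run B
t=26: (idle)
t=27: (idle)
t=28: (idle)
t=29: (idle)
t=30: (idle)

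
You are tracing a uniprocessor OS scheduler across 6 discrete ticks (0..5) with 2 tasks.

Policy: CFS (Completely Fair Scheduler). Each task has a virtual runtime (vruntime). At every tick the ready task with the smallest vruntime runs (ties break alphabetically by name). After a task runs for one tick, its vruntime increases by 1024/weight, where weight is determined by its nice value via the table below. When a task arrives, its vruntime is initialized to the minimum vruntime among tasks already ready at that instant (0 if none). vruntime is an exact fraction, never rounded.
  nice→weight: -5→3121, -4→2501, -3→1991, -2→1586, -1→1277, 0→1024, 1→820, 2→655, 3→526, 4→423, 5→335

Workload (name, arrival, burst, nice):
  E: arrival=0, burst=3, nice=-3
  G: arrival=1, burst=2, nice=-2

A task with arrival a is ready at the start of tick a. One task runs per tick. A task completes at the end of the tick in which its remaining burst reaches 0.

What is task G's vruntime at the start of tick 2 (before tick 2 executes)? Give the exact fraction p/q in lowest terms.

t=0: vr[E=0] → run E
t=1: vr[E=1024/1991 G=1024/1991] → run E
t=2: vr[E=2048/1991 G=1024/1991] → run G
t=3: vr[E=2048/1991 G=1831424/1578863] → run E
t=4: vr[G=1831424/1578863] → run G
t=5: (idle)

vruntime(G, start of tick 2) = 1024/1991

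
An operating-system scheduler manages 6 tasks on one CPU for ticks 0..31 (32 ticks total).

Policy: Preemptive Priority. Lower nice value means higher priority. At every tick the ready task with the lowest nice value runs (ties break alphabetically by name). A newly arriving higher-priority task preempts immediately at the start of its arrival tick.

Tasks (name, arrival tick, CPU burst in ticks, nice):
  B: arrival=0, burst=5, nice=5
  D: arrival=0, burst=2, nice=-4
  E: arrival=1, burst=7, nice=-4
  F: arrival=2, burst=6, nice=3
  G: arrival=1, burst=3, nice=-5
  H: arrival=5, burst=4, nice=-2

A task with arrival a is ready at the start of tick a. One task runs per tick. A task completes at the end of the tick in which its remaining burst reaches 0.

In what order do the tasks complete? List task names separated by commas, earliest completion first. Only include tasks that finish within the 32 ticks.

completion order = G, D, E, H, F, B

t=0: ready={B,D} → run D
t=1: ready={B,D,E,G} → run G
t=2: ready={B,D,E,F,G} → run G
t=3: ready={B,D,E,F,G} → run G
t=4: ready={B,D,E,F} → run D
t=5: ready={B,E,F,H} → run E
t=6: ready={B,E,F,H} → run E
t=7: ready={B,E,F,H} → run E
t=8: ready={B,E,F,H} → run E
t=9: ready={B,E,F,H} → run E
t=10: ready={B,E,F,H} → run E
t=11: ready={B,E,F,H} → run E
t=12: ready={B,F,H} → run H
t=13: ready={B,F,H} → run H
t=14: ready={B,F,H} → run H
t=15: ready={B,F,H} → run H
t=16: ready={B,F} → run F
t=17: ready={B,F} → run F
t=18: ready={B,F} → run F
t=19: ready={B,F} → run F
t=20: ready={B,F} → run F
t=21: ready={B,F} → run F
t=22: ready={B} → run B
t=23: ready={B} → run B
t=24: ready={B} → run B
t=25: ready={B} → run B
t=26: ready={B} → run B
t=27: (idle)
t=28: (idle)
t=29: (idle)
t=30: (idle)
t=31: (idle)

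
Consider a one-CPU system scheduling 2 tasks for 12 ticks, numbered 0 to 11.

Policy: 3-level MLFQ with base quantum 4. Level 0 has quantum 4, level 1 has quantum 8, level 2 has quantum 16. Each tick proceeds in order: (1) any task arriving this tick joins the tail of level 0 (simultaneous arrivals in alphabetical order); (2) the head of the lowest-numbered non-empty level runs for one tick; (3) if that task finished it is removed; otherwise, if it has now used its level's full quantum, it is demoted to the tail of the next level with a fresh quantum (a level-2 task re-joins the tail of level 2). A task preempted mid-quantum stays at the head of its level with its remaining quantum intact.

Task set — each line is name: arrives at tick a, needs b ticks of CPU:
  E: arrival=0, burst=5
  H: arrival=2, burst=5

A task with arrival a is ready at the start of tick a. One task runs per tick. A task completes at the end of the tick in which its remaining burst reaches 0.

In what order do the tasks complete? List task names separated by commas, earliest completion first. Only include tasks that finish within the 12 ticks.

completion order = E, H

t=0: L0/L1/L2 = E/-/- → run E
t=1: L0/L1/L2 = E/-/- → run E
t=2: L0/L1/L2 = EH/-/- → run E
t=3: L0/L1/L2 = EH/-/- → run E
t=4: L0/L1/L2 = H/E/- → run H
t=5: L0/L1/L2 = H/E/- → run H
t=6: L0/L1/L2 = H/E/- → run H
t=7: L0/L1/L2 = H/E/- → run H
t=8: L0/L1/L2 = -/EH/- → run E
t=9: L0/L1/L2 = -/H/- → run H
t=10: (idle)
t=11: (idle)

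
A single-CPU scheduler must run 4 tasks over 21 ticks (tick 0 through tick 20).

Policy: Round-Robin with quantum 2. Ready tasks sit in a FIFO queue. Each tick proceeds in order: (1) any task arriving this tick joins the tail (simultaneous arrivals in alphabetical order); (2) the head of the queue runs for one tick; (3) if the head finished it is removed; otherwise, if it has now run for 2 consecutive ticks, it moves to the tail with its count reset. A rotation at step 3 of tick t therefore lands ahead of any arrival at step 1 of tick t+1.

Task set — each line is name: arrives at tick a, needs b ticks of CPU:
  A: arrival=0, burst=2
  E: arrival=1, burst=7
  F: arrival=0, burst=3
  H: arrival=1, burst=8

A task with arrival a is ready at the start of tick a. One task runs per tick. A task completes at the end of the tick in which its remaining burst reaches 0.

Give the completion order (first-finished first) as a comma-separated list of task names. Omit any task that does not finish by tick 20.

t=0: queue=[A,F] q_used=0 → run A
t=1: queue=[A,F,E,H] q_used=1 → run A
t=2: queue=[F,E,H] q_used=0 → run F
t=3: queue=[F,E,H] q_used=1 → run F
t=4: queue=[E,H,F] q_used=0 → run E
t=5: queue=[E,H,F] q_used=1 → run E
t=6: queue=[H,F,E] q_used=0 → run H
t=7: queue=[H,F,E] q_used=1 → run H
t=8: queue=[F,E,H] q_used=0 → run F
t=9: queue=[E,H] q_used=0 → run E
t=10: queue=[E,H] q_used=1 → run E
t=11: queue=[H,E] q_used=0 → run H
t=12: queue=[H,E] q_used=1 → run H
t=13: queue=[E,H] q_used=0 → run E
t=14: queue=[E,H] q_used=1 → run E
t=15: queue=[H,E] q_used=0 → run H
t=16: queue=[H,E] q_used=1 → run H
t=17: queue=[E,H] q_used=0 → run E
t=18: queue=[H] q_used=0 → run H
t=19: queue=[H] q_used=1 → run H
t=20: (idle)

completion order = A, F, E, H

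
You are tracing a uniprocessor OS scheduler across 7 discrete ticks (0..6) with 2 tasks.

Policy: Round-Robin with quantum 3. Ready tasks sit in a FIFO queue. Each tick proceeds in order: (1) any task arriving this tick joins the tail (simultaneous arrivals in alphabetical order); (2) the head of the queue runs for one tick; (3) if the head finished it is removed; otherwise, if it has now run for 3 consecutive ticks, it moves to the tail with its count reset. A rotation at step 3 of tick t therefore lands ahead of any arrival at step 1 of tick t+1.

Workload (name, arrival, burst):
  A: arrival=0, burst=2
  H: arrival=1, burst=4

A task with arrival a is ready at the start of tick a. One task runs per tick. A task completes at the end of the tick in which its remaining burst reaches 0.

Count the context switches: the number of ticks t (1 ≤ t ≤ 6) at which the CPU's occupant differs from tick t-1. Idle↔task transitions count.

t=0: queue=[A] q_used=0 → run A
t=1: queue=[A,H] q_used=1 → run A
t=2: queue=[H] q_used=0 → run H
t=3: queue=[H] q_used=1 → run H
t=4: queue=[H] q_used=2 → run H
t=5: queue=[H] q_used=0 → run H
t=6: (idle)

context switches = 2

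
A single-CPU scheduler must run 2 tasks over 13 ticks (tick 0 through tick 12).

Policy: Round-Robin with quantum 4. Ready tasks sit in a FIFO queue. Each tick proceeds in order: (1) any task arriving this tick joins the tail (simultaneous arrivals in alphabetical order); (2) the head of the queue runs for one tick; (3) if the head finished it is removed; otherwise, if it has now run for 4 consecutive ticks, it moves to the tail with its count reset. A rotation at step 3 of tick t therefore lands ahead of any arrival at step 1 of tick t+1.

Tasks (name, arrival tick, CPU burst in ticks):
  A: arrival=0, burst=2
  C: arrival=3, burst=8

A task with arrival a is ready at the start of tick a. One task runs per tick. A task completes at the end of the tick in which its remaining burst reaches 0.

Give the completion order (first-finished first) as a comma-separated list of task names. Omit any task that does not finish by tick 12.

t=0: queue=[A] q_used=0 → run A
t=1: queue=[A] q_used=1 → run A
t=2: (idle)
t=3: queue=[C] q_used=0 → run C
t=4: queue=[C] q_used=1 → run C
t=5: queue=[C] q_used=2 → run C
t=6: queue=[C] q_used=3 → run C
t=7: queue=[C] q_used=0 → run C
t=8: queue=[C] q_used=1 → run C
t=9: queue=[C] q_used=2 → run C
t=10: queue=[C] q_used=3 → run C
t=11: (idle)
t=12: (idle)

completion order = A, C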